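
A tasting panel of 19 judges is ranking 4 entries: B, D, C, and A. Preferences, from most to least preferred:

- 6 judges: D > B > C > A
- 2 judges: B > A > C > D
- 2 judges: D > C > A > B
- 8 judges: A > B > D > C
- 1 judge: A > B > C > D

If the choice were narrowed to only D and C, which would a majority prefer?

D

Voters preferring D to C: 16; preferring C to D: 3.
D wins the head-to-head.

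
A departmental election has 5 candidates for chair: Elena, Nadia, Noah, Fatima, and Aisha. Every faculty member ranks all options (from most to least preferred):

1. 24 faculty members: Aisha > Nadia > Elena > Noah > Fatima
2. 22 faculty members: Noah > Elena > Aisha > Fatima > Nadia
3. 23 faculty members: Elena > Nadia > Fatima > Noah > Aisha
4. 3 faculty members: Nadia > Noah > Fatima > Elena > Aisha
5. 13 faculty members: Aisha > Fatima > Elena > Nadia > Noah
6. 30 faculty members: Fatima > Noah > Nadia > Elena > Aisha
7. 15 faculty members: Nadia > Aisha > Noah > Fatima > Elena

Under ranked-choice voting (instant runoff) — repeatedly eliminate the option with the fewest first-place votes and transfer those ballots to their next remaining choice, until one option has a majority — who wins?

Round 1: Elena 23, Nadia 18, Noah 22, Fatima 30, Aisha 37. Eliminate Nadia.
Round 2: Elena 23, Noah 25, Fatima 30, Aisha 52. Eliminate Elena.
Round 3: Noah 25, Fatima 53, Aisha 52. Eliminate Noah.
Round 4: Fatima 56, Aisha 74. Aisha has a majority.

Aisha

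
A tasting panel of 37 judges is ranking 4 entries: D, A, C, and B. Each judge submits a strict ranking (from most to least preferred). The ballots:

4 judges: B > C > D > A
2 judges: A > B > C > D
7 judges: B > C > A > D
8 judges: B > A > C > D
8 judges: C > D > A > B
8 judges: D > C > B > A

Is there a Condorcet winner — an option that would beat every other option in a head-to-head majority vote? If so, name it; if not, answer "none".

B

B vs D: 21–16 for B.
B vs A: 27–10 for B.
B vs C: 21–16 for B.
B beats every other option head-to-head.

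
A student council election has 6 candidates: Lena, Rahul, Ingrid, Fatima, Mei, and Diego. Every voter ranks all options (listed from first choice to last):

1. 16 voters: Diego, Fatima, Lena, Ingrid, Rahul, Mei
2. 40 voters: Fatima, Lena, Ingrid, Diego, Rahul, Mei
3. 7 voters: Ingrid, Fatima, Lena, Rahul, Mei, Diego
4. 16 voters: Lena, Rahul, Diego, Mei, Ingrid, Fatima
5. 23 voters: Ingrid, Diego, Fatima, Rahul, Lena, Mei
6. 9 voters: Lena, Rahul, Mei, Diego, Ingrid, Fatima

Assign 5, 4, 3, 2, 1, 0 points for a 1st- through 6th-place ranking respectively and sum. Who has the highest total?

Lena

Lena: 16·3 + 40·4 + 7·3 + 16·5 + 23·1 + 9·5 = 377
Rahul: 16·1 + 40·1 + 7·2 + 16·4 + 23·2 + 9·4 = 216
Ingrid: 16·2 + 40·3 + 7·5 + 16·1 + 23·5 + 9·1 = 327
Fatima: 16·4 + 40·5 + 7·4 + 16·0 + 23·3 + 9·0 = 361
Mei: 16·0 + 40·0 + 7·1 + 16·2 + 23·0 + 9·3 = 66
Diego: 16·5 + 40·2 + 7·0 + 16·3 + 23·4 + 9·2 = 318
Lena has the highest Borda score (377).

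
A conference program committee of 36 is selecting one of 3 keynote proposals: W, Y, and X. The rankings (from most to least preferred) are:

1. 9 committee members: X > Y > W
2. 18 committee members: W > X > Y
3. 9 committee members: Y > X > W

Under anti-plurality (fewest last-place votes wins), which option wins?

Last-place votes: W 18, Y 18, X 0.
X is ranked last by the fewest voters, so X wins.

X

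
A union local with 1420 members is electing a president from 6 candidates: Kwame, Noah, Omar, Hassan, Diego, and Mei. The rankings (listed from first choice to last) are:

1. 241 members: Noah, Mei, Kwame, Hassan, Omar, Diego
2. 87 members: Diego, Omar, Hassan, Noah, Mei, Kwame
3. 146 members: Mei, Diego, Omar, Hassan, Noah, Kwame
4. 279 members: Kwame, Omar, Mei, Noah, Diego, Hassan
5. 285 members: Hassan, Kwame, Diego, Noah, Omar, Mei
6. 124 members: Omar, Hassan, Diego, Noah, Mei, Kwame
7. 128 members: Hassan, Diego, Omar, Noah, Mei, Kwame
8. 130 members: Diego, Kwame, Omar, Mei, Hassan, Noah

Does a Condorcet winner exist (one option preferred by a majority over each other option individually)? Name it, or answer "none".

none

Checking pairwise contests:
Noah beats Kwame 726–694.
Omar beats Noah 894–526.
Kwame beats Omar 935–485.
Omar beats Hassan 766–654.
Kwame beats Diego 805–615.
Noah beats Mei 865–555.
Every option loses at least one head-to-head, so there is no Condorcet winner.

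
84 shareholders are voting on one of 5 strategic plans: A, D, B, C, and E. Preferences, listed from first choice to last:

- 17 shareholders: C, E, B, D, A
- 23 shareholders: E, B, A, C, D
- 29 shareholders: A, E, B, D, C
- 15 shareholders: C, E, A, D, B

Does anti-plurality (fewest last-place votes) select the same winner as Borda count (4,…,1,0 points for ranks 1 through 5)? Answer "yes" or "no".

yes

Anti-plurality — last-place votes: A 17, D 23, B 15, C 29, E 0. Winner: E.
Borda — scores: A 192, D 61, B 161, C 151, E 275. Winner: E.
The two methods agree.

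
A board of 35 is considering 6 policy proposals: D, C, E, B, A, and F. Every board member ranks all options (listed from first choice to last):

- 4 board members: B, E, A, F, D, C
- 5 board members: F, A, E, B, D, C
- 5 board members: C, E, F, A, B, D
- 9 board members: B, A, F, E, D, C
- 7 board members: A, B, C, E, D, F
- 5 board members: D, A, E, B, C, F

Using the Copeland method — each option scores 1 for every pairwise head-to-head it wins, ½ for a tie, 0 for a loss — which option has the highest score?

A

D: beats C; loses to E, B, A, and F → score 1.
C: loses to D, E, B, A, and F → score 0.
E: beats D, C, and F; loses to B and A → score 3.
B: beats D, C, E, and F; loses to A → score 4.
A: beats D, C, E, B, and F → score 5.
F: beats D and C; loses to E, B, and A → score 2.
A has the best pairwise record.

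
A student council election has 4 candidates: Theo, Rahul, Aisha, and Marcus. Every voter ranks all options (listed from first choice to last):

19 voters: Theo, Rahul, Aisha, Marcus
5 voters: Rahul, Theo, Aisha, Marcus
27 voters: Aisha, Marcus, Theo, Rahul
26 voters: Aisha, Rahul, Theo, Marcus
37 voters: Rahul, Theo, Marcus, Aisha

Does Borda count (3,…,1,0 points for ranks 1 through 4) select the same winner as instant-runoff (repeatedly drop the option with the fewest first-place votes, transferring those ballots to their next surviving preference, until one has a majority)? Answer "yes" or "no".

Borda — scores: Theo 194, Rahul 216, Aisha 183, Marcus 91. Winner: Rahul.
Instant-runoff — R1 Theo 19, Rahul 42, Aisha 53, Marcus 0 (Marcus out); R2 Theo 19, Rahul 42, Aisha 53 (Theo out); R3 Rahul 61, Aisha 53 (Rahul winner). Winner: Rahul.
The two methods agree.

yes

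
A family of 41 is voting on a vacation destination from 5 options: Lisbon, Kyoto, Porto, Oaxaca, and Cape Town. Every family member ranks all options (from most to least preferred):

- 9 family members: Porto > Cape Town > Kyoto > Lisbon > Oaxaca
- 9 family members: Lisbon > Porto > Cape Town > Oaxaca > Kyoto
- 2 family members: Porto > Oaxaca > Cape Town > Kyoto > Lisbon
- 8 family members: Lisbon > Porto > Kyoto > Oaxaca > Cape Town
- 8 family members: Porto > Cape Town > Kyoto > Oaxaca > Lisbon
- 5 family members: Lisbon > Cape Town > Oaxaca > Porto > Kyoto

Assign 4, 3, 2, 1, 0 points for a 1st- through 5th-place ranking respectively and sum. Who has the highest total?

Porto

Lisbon: 9·1 + 9·4 + 2·0 + 8·4 + 8·0 + 5·4 = 97
Kyoto: 9·2 + 9·0 + 2·1 + 8·2 + 8·2 + 5·0 = 52
Porto: 9·4 + 9·3 + 2·4 + 8·3 + 8·4 + 5·1 = 132
Oaxaca: 9·0 + 9·1 + 2·3 + 8·1 + 8·1 + 5·2 = 41
Cape Town: 9·3 + 9·2 + 2·2 + 8·0 + 8·3 + 5·3 = 88
Porto has the highest Borda score (132).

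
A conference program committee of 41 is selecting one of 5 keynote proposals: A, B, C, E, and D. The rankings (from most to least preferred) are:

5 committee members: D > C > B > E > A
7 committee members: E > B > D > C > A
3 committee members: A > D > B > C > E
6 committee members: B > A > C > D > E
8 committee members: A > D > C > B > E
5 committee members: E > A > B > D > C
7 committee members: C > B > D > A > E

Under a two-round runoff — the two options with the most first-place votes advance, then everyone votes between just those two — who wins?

A

Round 1 first-place votes: A 11, B 6, C 7, E 12, D 5.
E and A advance.
Runoff: E is preferred to A by 17 voters; A by 24.
A wins the runoff.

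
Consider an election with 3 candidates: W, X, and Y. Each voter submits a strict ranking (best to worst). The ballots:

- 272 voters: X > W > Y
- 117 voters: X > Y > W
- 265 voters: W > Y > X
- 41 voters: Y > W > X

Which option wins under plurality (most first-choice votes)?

X

First-place votes: W 265, X 389, Y 41.
X has the most first-place votes.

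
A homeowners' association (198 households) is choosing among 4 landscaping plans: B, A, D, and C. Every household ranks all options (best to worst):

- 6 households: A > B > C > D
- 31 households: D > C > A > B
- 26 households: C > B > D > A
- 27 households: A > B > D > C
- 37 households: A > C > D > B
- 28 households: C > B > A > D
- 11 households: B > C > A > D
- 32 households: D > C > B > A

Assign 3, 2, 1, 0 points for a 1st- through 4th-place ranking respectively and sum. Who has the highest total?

C

B: 6·2 + 31·0 + 26·2 + 27·2 + 37·0 + 28·2 + 11·3 + 32·1 = 239
A: 6·3 + 31·1 + 26·0 + 27·3 + 37·3 + 28·1 + 11·1 + 32·0 = 280
D: 6·0 + 31·3 + 26·1 + 27·1 + 37·1 + 28·0 + 11·0 + 32·3 = 279
C: 6·1 + 31·2 + 26·3 + 27·0 + 37·2 + 28·3 + 11·2 + 32·2 = 390
C has the highest Borda score (390).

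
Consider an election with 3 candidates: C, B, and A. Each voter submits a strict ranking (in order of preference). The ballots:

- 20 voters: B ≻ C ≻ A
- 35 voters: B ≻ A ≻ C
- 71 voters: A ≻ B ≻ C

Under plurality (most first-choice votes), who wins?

A

First-place votes: C 0, B 55, A 71.
A has the most first-place votes.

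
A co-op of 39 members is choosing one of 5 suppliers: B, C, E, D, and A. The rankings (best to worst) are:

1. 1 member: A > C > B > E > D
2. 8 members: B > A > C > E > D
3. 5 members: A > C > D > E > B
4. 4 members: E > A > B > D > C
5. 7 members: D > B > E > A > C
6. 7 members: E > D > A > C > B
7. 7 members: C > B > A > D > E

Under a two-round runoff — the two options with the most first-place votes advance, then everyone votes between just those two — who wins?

Round 1 first-place votes: B 8, C 7, E 11, D 7, A 6.
E and B advance.
Runoff: E is preferred to B by 16 voters; B by 23.
B wins the runoff.

B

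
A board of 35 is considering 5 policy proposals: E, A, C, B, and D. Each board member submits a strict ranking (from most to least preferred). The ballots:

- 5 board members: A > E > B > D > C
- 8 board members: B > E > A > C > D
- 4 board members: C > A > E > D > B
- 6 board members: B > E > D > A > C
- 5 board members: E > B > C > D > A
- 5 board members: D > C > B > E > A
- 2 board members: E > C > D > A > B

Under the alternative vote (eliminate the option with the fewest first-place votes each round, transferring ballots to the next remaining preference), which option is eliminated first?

C

Round 1: E 7, A 5, C 4, B 14, D 5. Eliminate C.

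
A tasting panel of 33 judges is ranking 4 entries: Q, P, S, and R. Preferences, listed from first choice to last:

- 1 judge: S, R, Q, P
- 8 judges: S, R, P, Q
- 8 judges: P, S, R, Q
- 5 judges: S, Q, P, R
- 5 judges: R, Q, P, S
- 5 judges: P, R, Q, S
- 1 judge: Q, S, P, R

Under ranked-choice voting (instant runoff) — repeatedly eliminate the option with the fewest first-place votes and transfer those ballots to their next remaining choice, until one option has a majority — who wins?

Round 1: Q 1, P 13, S 14, R 5. Eliminate Q.
Round 2: P 13, S 15, R 5. Eliminate R.
Round 3: P 18, S 15. P has a majority.

P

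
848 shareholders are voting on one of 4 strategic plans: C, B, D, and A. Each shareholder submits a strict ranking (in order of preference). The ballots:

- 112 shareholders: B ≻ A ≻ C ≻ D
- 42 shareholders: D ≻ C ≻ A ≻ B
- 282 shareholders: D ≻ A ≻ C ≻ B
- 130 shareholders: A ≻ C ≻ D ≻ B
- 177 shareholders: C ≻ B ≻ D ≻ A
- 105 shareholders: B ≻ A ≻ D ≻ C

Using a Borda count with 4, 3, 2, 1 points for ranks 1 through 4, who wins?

A

C: 112·2 + 42·3 + 282·2 + 130·3 + 177·4 + 105·1 = 2117
B: 112·4 + 42·1 + 282·1 + 130·1 + 177·3 + 105·4 = 1853
D: 112·1 + 42·4 + 282·4 + 130·2 + 177·2 + 105·2 = 2232
A: 112·3 + 42·2 + 282·3 + 130·4 + 177·1 + 105·3 = 2278
A has the highest Borda score (2278).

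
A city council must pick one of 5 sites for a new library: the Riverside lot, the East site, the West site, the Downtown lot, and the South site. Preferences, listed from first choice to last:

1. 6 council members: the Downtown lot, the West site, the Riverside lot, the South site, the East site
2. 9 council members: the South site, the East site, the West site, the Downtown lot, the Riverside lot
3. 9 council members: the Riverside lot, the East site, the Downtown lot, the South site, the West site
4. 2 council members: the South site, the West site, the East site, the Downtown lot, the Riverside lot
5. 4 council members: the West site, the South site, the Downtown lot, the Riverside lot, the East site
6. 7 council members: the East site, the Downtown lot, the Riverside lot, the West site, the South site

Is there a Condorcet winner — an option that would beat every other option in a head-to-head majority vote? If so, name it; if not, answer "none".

none

Checking pairwise contests:
the West site beats the Riverside lot 21–16.
the Riverside lot beats the East site 19–18.
the East site beats the West site 25–12.
the East site beats the Downtown lot 27–10.
the Riverside lot beats the South site 22–15.
Every option loses at least one head-to-head, so there is no Condorcet winner.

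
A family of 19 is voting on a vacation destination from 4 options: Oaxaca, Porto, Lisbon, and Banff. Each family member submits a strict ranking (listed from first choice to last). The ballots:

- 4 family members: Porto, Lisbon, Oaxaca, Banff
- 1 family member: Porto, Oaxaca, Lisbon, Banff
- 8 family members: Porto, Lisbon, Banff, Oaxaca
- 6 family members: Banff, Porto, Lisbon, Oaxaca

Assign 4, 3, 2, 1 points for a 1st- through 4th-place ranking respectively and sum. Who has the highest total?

Porto

Oaxaca: 4·2 + 1·3 + 8·1 + 6·1 = 25
Porto: 4·4 + 1·4 + 8·4 + 6·3 = 70
Lisbon: 4·3 + 1·2 + 8·3 + 6·2 = 50
Banff: 4·1 + 1·1 + 8·2 + 6·4 = 45
Porto has the highest Borda score (70).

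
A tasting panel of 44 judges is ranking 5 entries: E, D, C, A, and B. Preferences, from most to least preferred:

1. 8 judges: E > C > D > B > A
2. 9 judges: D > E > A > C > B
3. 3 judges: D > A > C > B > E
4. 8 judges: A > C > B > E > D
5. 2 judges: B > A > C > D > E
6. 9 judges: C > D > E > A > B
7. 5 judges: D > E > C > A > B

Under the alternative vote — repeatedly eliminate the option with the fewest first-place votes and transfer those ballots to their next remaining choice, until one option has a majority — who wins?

C

Round 1: E 8, D 17, C 9, A 8, B 2. Eliminate B.
Round 2: E 8, D 17, C 9, A 10. Eliminate E.
Round 3: D 17, C 17, A 10. Eliminate A.
Round 4: D 17, C 27. C has a majority.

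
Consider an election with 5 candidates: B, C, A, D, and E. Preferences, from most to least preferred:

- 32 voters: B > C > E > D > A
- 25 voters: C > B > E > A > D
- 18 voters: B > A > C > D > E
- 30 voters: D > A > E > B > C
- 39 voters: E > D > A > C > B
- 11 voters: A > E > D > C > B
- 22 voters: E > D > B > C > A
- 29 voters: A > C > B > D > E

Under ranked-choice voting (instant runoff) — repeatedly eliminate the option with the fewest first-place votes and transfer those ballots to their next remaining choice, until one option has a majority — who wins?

A

Round 1: B 50, C 25, A 40, D 30, E 61. Eliminate C.
Round 2: B 75, A 40, D 30, E 61. Eliminate D.
Round 3: B 75, A 70, E 61. Eliminate E.
Round 4: B 97, A 109. A has a majority.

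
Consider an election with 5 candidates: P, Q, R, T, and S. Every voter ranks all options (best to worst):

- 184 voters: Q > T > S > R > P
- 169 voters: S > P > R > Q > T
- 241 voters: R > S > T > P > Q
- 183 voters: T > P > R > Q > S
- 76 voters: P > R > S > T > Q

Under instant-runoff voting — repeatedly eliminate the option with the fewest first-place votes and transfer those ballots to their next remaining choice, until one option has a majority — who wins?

R

Round 1: P 76, Q 184, R 241, T 183, S 169. Eliminate P.
Round 2: Q 184, R 317, T 183, S 169. Eliminate S.
Round 3: Q 184, R 486, T 183. R has a majority.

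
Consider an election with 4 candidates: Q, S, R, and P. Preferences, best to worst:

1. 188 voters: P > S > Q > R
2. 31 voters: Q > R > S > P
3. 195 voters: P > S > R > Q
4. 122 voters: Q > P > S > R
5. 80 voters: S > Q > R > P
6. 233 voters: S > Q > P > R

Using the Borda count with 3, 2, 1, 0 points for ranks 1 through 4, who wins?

S

Q: 188·1 + 31·3 + 195·0 + 122·3 + 80·2 + 233·2 = 1273
S: 188·2 + 31·1 + 195·2 + 122·1 + 80·3 + 233·3 = 1858
R: 188·0 + 31·2 + 195·1 + 122·0 + 80·1 + 233·0 = 337
P: 188·3 + 31·0 + 195·3 + 122·2 + 80·0 + 233·1 = 1626
S has the highest Borda score (1858).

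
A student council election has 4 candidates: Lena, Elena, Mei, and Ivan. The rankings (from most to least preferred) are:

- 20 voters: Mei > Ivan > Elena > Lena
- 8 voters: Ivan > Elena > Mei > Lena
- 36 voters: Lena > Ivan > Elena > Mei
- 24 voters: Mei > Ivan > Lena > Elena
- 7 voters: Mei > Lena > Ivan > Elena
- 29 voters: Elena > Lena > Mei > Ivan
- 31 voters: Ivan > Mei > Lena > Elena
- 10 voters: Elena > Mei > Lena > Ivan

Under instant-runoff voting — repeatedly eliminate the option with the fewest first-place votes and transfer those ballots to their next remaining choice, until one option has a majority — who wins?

Mei

Round 1: Lena 36, Elena 39, Mei 51, Ivan 39. Eliminate Lena.
Round 2: Elena 39, Mei 51, Ivan 75. Eliminate Elena.
Round 3: Mei 90, Ivan 75. Mei has a majority.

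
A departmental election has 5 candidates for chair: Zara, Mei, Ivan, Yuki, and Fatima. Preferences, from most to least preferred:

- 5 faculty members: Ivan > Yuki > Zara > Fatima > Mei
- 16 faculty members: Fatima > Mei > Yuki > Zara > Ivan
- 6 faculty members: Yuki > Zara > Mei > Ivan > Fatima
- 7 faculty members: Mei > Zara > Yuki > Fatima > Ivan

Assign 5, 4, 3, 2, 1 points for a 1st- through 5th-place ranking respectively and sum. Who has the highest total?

Zara: 5·3 + 16·2 + 6·4 + 7·4 = 99
Mei: 5·1 + 16·4 + 6·3 + 7·5 = 122
Ivan: 5·5 + 16·1 + 6·2 + 7·1 = 60
Yuki: 5·4 + 16·3 + 6·5 + 7·3 = 119
Fatima: 5·2 + 16·5 + 6·1 + 7·2 = 110
Mei has the highest Borda score (122).

Mei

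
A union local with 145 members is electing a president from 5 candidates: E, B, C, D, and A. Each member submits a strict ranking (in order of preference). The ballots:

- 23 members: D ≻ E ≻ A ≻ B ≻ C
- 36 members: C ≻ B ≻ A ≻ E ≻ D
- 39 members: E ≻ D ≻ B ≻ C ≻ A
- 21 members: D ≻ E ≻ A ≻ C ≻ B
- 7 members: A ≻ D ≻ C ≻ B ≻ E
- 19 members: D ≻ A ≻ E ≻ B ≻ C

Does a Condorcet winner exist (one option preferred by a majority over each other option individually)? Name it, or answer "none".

E

E vs B: 102–43 for E.
E vs C: 102–43 for E.
E vs D: 75–70 for E.
E vs A: 83–62 for E.
E beats every other option head-to-head.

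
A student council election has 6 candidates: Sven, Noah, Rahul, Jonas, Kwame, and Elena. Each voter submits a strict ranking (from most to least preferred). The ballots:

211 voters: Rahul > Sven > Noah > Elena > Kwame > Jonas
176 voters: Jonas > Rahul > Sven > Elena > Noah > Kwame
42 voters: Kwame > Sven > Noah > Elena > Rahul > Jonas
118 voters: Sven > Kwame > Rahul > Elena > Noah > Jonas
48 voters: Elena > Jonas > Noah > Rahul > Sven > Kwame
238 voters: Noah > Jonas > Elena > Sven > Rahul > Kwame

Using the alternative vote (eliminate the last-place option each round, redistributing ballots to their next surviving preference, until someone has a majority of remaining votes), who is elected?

Rahul

Round 1: Sven 118, Noah 238, Rahul 211, Jonas 176, Kwame 42, Elena 48. Eliminate Kwame.
Round 2: Sven 160, Noah 238, Rahul 211, Jonas 176, Elena 48. Eliminate Elena.
Round 3: Sven 160, Noah 238, Rahul 211, Jonas 224. Eliminate Sven.
Round 4: Noah 280, Rahul 329, Jonas 224. Eliminate Jonas.
Round 5: Noah 328, Rahul 505. Rahul has a majority.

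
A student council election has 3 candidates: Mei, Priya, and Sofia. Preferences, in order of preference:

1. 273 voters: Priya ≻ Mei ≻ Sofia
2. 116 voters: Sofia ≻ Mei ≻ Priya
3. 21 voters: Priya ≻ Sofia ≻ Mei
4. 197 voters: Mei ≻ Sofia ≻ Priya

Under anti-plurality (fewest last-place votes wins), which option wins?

Mei

Last-place votes: Mei 21, Priya 313, Sofia 273.
Mei is ranked last by the fewest voters, so Mei wins.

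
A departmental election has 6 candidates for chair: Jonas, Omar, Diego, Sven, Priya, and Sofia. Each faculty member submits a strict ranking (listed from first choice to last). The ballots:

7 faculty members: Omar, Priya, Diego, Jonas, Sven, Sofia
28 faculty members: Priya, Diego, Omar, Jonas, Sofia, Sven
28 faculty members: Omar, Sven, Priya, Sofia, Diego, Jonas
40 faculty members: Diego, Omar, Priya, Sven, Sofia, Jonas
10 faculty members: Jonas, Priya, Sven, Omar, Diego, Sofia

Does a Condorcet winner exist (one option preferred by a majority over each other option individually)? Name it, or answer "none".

none

Checking pairwise contests:
Omar beats Jonas 103–10.
Diego beats Omar 68–45.
Priya beats Diego 73–40.
Omar beats Sven 103–10.
Omar beats Priya 75–38.
Omar beats Sofia 113–0.
Every option loses at least one head-to-head, so there is no Condorcet winner.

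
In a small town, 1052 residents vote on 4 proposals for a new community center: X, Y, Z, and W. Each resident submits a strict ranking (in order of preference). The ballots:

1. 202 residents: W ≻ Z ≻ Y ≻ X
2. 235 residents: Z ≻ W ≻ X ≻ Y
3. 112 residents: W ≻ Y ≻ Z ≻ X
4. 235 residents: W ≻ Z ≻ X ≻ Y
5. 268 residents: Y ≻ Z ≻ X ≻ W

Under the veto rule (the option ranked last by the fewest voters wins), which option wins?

Last-place votes: X 314, Y 470, Z 0, W 268.
Z is ranked last by the fewest voters, so Z wins.

Z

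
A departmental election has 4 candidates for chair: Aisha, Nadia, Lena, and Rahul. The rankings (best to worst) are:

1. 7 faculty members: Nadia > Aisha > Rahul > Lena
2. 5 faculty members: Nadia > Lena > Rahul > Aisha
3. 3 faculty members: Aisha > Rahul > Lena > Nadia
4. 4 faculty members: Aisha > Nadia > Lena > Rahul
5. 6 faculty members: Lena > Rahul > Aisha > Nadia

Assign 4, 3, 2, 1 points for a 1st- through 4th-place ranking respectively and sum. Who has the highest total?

Aisha: 7·3 + 5·1 + 3·4 + 4·4 + 6·2 = 66
Nadia: 7·4 + 5·4 + 3·1 + 4·3 + 6·1 = 69
Lena: 7·1 + 5·3 + 3·2 + 4·2 + 6·4 = 60
Rahul: 7·2 + 5·2 + 3·3 + 4·1 + 6·3 = 55
Nadia has the highest Borda score (69).

Nadia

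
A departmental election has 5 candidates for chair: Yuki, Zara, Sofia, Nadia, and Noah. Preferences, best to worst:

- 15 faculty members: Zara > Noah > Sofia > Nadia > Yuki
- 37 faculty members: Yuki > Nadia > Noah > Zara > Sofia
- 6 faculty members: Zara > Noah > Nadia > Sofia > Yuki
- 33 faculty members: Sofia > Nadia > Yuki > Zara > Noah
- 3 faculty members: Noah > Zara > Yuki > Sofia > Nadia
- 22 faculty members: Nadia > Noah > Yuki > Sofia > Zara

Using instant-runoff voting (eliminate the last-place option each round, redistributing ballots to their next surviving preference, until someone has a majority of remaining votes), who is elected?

Yuki

Round 1: Yuki 37, Zara 21, Sofia 33, Nadia 22, Noah 3. Eliminate Noah.
Round 2: Yuki 37, Zara 24, Sofia 33, Nadia 22. Eliminate Nadia.
Round 3: Yuki 59, Zara 24, Sofia 33. Yuki has a majority.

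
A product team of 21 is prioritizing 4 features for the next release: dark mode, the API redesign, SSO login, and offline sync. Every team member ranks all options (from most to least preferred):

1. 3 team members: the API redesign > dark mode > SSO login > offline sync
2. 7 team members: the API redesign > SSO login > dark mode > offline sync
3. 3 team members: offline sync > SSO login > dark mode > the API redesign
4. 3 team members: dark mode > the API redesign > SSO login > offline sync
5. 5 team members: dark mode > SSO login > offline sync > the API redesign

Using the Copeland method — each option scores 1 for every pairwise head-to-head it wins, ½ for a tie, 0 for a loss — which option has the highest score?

dark mode

dark mode: beats the API redesign, SSO login, and offline sync → score 3.
the API redesign: beats SSO login and offline sync; loses to dark mode → score 2.
SSO login: beats offline sync; loses to dark mode and the API redesign → score 1.
offline sync: loses to dark mode, the API redesign, and SSO login → score 0.
dark mode has the best pairwise record.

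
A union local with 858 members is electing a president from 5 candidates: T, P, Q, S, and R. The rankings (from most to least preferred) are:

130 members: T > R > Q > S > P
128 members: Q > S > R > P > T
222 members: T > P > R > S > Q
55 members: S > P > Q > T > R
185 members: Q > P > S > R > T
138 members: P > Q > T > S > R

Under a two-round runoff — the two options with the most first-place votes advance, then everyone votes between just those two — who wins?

Round 1 first-place votes: T 352, P 138, Q 313, S 55, R 0.
T and Q advance.
Runoff: T is preferred to Q by 352 voters; Q by 506.
Q wins the runoff.

Q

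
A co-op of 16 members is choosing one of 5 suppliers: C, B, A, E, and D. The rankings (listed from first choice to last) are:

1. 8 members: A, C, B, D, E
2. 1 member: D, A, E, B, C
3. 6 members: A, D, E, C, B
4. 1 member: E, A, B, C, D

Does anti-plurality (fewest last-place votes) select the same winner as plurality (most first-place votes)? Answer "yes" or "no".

yes

Anti-plurality — last-place votes: C 1, B 6, A 0, E 8, D 1. Winner: A.
Plurality — first-place votes: C 0, B 0, A 14, E 1, D 1. Winner: A.
The two methods agree.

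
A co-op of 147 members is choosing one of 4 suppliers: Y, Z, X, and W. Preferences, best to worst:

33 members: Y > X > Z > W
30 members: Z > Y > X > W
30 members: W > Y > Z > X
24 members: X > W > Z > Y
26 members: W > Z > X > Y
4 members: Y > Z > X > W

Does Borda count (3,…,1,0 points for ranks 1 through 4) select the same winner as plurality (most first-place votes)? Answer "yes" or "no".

no

Borda — scores: Y 231, Z 237, X 198, W 216. Winner: Z.
Plurality — first-place votes: Y 37, Z 30, X 24, W 56. Winner: W.
The two methods disagree.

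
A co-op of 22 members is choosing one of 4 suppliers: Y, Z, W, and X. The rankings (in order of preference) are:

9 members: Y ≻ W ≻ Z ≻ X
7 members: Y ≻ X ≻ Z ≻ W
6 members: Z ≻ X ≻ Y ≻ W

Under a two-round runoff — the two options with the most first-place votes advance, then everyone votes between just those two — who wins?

Round 1 first-place votes: Y 16, Z 6, W 0, X 0.
Y and Z advance.
Runoff: Y is preferred to Z by 16 voters; Z by 6.
Y wins the runoff.

Y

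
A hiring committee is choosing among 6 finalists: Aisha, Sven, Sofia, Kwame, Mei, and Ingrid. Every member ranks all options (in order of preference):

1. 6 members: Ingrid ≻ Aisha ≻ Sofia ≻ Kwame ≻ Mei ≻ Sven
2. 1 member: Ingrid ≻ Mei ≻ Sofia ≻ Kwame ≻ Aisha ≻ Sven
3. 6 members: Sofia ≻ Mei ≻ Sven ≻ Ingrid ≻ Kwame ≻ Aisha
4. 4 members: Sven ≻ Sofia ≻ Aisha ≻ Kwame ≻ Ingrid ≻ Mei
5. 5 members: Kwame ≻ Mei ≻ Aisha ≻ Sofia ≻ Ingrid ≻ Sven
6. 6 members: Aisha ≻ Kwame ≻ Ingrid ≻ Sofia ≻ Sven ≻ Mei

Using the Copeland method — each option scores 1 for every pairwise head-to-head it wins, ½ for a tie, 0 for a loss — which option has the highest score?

Aisha: beats Sven, Sofia, Kwame, Mei, and Ingrid → score 5.
Sven: loses to Aisha, Sofia, Kwame, Mei, and Ingrid → score 0.
Sofia: beats Sven, Kwame, Mei, and Ingrid; loses to Aisha → score 4.
Kwame: beats Sven, Mei, and Ingrid; loses to Aisha and Sofia → score 3.
Mei: beats Sven; loses to Aisha, Sofia, Kwame, and Ingrid → score 1.
Ingrid: beats Sven and Mei; loses to Aisha, Sofia, and Kwame → score 2.
Aisha has the best pairwise record.

Aisha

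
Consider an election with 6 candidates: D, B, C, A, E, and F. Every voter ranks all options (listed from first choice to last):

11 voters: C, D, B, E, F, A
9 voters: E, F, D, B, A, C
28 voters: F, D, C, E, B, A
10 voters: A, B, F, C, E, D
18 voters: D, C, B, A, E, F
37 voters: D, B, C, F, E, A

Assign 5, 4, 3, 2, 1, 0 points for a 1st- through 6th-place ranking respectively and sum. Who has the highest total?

D: 11·4 + 9·3 + 28·4 + 10·0 + 18·5 + 37·5 = 458
B: 11·3 + 9·2 + 28·1 + 10·4 + 18·3 + 37·4 = 321
C: 11·5 + 9·0 + 28·3 + 10·2 + 18·4 + 37·3 = 342
A: 11·0 + 9·1 + 28·0 + 10·5 + 18·2 + 37·0 = 95
E: 11·2 + 9·5 + 28·2 + 10·1 + 18·1 + 37·1 = 188
F: 11·1 + 9·4 + 28·5 + 10·3 + 18·0 + 37·2 = 291
D has the highest Borda score (458).

D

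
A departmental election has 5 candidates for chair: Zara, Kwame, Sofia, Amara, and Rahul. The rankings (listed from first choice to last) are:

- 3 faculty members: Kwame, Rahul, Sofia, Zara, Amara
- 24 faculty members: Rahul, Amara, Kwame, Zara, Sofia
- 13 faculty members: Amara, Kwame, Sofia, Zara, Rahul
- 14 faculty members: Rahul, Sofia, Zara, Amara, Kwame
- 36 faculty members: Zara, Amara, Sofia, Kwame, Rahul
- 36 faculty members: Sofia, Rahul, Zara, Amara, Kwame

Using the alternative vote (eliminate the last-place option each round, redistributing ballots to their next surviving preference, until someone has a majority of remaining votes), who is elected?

Sofia

Round 1: Zara 36, Kwame 3, Sofia 36, Amara 13, Rahul 38. Eliminate Kwame.
Round 2: Zara 36, Sofia 36, Amara 13, Rahul 41. Eliminate Amara.
Round 3: Zara 36, Sofia 49, Rahul 41. Eliminate Zara.
Round 4: Sofia 85, Rahul 41. Sofia has a majority.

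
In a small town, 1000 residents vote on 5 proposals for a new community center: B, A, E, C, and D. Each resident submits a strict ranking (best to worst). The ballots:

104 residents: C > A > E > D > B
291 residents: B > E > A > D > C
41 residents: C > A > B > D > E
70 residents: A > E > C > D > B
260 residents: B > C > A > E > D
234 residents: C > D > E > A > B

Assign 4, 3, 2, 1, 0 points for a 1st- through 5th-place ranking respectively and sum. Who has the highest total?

B: 104·0 + 291·4 + 41·2 + 70·0 + 260·4 + 234·0 = 2286
A: 104·3 + 291·2 + 41·3 + 70·4 + 260·2 + 234·1 = 2051
E: 104·2 + 291·3 + 41·0 + 70·3 + 260·1 + 234·2 = 2019
C: 104·4 + 291·0 + 41·4 + 70·2 + 260·3 + 234·4 = 2436
D: 104·1 + 291·1 + 41·1 + 70·1 + 260·0 + 234·3 = 1208
C has the highest Borda score (2436).

C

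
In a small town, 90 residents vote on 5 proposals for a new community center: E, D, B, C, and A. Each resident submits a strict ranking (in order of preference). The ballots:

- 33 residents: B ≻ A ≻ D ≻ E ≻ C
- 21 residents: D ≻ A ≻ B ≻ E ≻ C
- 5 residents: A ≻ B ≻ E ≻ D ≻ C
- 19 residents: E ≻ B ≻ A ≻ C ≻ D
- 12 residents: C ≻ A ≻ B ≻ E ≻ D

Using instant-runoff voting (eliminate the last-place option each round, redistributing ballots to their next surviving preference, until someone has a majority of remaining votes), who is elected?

B

Round 1: E 19, D 21, B 33, C 12, A 5. Eliminate A.
Round 2: E 19, D 21, B 38, C 12. Eliminate C.
Round 3: E 19, D 21, B 50. B has a majority.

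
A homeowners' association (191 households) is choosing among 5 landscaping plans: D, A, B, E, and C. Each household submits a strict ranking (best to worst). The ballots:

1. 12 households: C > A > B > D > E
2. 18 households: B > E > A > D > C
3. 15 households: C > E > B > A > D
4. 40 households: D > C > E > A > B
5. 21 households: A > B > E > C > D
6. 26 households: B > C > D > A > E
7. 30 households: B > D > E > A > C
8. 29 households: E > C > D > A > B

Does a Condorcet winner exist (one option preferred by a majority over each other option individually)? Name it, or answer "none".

Checking pairwise contests:
B beats D 122–69.
D beats A 125–66.
A beats B 102–89.
D beats E 108–83.
E beats C 98–93.
Every option loses at least one head-to-head, so there is no Condorcet winner.

none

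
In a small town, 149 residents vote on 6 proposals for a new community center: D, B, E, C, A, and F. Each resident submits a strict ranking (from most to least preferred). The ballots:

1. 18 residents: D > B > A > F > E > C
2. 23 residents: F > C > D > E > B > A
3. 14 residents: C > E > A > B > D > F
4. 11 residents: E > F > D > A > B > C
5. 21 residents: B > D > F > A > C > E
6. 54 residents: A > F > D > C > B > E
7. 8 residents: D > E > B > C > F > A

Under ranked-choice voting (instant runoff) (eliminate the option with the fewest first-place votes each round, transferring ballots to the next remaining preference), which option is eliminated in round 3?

Round 1: D 26, B 21, E 11, C 14, A 54, F 23. Eliminate E.
Round 2: D 26, B 21, C 14, A 54, F 34. Eliminate C.
Round 3: D 26, B 21, A 68, F 34. Eliminate B.

B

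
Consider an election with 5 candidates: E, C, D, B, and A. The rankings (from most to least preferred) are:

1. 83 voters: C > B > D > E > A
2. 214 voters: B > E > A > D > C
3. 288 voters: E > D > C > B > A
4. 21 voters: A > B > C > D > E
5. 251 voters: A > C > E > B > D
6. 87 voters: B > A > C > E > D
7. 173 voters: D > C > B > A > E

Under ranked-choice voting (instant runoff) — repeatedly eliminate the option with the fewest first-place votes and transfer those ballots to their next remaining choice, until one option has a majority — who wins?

B

Round 1: E 288, C 83, D 173, B 301, A 272. Eliminate C.
Round 2: E 288, D 173, B 384, A 272. Eliminate D.
Round 3: E 288, B 557, A 272. Eliminate A.
Round 4: E 539, B 578. B has a majority.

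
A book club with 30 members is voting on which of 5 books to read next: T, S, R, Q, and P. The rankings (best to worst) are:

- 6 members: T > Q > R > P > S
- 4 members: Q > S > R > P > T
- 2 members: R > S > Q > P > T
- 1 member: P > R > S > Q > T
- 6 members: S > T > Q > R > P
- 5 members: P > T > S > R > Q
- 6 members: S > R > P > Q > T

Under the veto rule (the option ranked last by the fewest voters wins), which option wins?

R

Last-place votes: T 13, S 6, R 0, Q 5, P 6.
R is ranked last by the fewest voters, so R wins.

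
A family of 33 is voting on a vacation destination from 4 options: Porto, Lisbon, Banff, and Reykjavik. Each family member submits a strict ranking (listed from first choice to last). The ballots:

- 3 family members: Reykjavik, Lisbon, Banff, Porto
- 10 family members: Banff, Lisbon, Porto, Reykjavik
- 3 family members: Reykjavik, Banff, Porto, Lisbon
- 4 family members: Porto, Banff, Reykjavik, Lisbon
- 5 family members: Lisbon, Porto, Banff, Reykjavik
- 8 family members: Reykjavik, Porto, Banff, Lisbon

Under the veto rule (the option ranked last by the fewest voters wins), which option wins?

Last-place votes: Porto 3, Lisbon 15, Banff 0, Reykjavik 15.
Banff is ranked last by the fewest voters, so Banff wins.

Banff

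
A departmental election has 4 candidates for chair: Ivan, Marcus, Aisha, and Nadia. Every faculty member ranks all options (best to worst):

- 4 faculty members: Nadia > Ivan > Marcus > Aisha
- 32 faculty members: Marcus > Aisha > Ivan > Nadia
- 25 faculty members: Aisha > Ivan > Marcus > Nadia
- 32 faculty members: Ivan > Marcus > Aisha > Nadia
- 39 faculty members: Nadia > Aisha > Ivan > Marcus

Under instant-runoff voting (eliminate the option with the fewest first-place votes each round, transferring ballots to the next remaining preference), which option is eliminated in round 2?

Round 1: Ivan 32, Marcus 32, Aisha 25, Nadia 43. Eliminate Aisha.
Round 2: Ivan 57, Marcus 32, Nadia 43. Eliminate Marcus.

Marcus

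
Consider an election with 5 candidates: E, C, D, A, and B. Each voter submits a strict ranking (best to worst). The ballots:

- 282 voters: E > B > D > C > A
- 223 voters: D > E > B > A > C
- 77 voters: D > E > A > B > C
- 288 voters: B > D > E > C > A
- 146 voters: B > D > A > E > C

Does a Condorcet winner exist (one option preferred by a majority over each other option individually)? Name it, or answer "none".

none

Checking pairwise contests:
D beats E 734–282.
E beats C 1016–0.
B beats D 716–300.
E beats A 870–146.
E beats B 582–434.
Every option loses at least one head-to-head, so there is no Condorcet winner.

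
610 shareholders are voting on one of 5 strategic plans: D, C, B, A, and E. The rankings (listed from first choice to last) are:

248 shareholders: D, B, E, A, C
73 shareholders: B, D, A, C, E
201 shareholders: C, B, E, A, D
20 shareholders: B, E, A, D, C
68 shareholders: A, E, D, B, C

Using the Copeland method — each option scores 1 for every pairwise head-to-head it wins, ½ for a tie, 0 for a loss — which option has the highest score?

D

D: beats C, B, A, and E → score 4.
C: loses to D, B, A, and E → score 0.
B: beats C, A, and E; loses to D → score 3.
A: beats C; loses to D, B, and E → score 1.
E: beats C and A; loses to D and B → score 2.
D has the best pairwise record.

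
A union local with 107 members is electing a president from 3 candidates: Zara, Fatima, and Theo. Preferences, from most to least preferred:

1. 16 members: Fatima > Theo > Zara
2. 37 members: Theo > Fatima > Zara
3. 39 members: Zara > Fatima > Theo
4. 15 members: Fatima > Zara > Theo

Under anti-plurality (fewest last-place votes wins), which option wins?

Fatima

Last-place votes: Zara 53, Fatima 0, Theo 54.
Fatima is ranked last by the fewest voters, so Fatima wins.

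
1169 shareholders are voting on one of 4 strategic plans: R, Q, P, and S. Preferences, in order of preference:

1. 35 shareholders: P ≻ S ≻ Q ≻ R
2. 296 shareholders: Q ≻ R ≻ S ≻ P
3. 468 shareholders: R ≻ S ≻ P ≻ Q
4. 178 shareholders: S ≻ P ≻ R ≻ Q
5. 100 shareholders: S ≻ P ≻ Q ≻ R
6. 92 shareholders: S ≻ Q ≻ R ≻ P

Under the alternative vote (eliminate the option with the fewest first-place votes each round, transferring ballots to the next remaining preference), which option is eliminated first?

Round 1: R 468, Q 296, P 35, S 370. Eliminate P.

P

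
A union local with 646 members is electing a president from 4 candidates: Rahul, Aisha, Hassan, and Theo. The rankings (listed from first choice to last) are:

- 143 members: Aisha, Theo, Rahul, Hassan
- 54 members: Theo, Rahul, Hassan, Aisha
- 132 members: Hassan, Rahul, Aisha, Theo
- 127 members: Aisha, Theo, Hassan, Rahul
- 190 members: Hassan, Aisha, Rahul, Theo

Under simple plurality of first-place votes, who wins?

First-place votes: Rahul 0, Aisha 270, Hassan 322, Theo 54.
Hassan has the most first-place votes.

Hassan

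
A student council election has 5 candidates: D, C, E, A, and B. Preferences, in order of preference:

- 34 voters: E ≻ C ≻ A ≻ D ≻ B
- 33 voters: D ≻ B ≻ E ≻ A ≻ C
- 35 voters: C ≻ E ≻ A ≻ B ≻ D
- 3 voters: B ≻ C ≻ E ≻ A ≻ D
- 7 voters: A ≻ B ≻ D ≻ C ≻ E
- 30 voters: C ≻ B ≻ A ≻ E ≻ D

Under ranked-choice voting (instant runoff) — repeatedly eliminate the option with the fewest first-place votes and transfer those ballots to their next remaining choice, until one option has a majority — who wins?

C

Round 1: D 33, C 65, E 34, A 7, B 3. Eliminate B.
Round 2: D 33, C 68, E 34, A 7. Eliminate A.
Round 3: D 40, C 68, E 34. Eliminate E.
Round 4: D 40, C 102. C has a majority.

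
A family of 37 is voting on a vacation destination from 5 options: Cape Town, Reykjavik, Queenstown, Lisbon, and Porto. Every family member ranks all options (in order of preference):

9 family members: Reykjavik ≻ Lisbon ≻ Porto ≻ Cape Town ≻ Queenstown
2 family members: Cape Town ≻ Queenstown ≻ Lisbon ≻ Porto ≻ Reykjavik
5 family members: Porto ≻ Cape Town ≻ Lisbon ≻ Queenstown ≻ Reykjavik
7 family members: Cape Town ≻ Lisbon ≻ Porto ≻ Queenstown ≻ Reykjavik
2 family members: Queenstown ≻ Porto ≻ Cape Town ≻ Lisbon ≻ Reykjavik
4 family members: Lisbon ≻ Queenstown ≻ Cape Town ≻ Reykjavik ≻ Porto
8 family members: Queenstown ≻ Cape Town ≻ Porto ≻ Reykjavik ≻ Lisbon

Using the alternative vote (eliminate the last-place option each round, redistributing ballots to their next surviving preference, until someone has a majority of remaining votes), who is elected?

Cape Town

Round 1: Cape Town 9, Reykjavik 9, Queenstown 10, Lisbon 4, Porto 5. Eliminate Lisbon.
Round 2: Cape Town 9, Reykjavik 9, Queenstown 14, Porto 5. Eliminate Porto.
Round 3: Cape Town 14, Reykjavik 9, Queenstown 14. Eliminate Reykjavik.
Round 4: Cape Town 23, Queenstown 14. Cape Town has a majority.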